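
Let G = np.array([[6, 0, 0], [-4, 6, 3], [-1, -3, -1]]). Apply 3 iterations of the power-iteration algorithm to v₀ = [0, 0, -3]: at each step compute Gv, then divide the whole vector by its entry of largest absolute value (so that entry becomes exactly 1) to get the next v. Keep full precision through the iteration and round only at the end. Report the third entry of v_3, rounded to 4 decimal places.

-0.5606

Gv0 = (0.00000, -9.00000, 3.00000); divide by -9.00000 → v1 = (0.00000, 1.00000, -0.33333)
Gv1 = (0.00000, 5.00000, -2.66667); divide by 5.00000 → v2 = (0.00000, 1.00000, -0.53333)
Gv2 = (0.00000, 4.40000, -2.46667); divide by 4.40000 → v3 = (0.00000, 1.00000, -0.56061)
Requested entry of v3: 111/-198 = -0.5606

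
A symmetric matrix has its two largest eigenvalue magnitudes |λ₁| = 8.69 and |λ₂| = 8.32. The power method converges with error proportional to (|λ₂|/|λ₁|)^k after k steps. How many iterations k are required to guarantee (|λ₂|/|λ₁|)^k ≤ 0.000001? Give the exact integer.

318

|λ₂/λ₁| = 8.32/8.69 = 0.95742
Need k ≥ ln(0.000001) / ln(0.95742) = -13.8155 / -0.0435 ≈ 317.520
Smallest integer k satisfying the bound: 318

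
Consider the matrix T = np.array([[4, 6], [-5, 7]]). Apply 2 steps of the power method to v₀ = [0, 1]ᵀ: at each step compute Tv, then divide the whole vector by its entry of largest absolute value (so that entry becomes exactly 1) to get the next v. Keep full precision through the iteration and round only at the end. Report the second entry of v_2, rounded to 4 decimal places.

0.2879

Tv0 = (6.00000, 7.00000); divide by 7.00000 → v1 = (0.85714, 1.00000)
Tv1 = (9.42857, 2.71429); divide by 9.42857 → v2 = (1.00000, 0.28788)
Requested entry of v2: 19/66 = 0.2879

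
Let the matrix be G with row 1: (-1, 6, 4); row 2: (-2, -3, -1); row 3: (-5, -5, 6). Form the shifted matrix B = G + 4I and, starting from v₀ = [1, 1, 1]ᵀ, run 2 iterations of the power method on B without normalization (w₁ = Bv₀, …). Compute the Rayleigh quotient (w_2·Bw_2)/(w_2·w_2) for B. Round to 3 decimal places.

μ ≈ 4.945

B = G + 4I has rows (3, 6, 4); (-2, 1, -1); (-5, -5, 10)
w1 = Bv₀ = (3·1 + 6·1 + 4·1; (-2)·1 + 1·1 + (-1)·1; (-5)·1 + (-5)·1 + 10·1) = (13, -2, 0)
w2 = Bw1 = (3·13 + 6·(-2) + 4·0; (-2)·13 + 1·(-2) + (-1)·0; (-5)·13 + (-5)·(-2) + 10·0) = (27, -28, -55)
Bw2 = (-307, -27, -545)
w2·Bw2 = 22442; w2·w2 = 4538; μ ≈ 22442/4538 = 4.945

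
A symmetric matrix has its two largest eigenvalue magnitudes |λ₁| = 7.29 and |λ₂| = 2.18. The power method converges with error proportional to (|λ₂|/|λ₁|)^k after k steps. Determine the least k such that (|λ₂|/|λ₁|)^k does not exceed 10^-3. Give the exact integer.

|λ₂/λ₁| = 2.18/7.29 = 0.29904
Need k ≥ ln(10^-3) / ln(0.29904) = -6.9078 / -1.2072 ≈ 5.722
Smallest integer k satisfying the bound: 6

6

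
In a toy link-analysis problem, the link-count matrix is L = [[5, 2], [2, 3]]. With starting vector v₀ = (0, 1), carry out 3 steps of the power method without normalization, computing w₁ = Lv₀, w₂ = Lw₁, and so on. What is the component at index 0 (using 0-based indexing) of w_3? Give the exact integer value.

106

w1 = Lv₀ = (5·0 + 2·1; 2·0 + 3·1) = (2, 3)
w2 = Lw1 = (5·2 + 2·3; 2·2 + 3·3) = (16, 13)
w3 = Lw2 = (106, 71)
The requested component of w3 is 106.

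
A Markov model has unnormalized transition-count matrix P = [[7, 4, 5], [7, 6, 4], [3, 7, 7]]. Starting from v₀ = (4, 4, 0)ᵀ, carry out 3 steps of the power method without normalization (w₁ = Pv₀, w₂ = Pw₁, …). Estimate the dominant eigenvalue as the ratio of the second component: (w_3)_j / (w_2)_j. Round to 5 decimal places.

w1 = Pv₀ = (7·4 + 4·4 + 5·0; 7·4 + 6·4 + 4·0; 3·4 + 7·4 + 7·0) = (44, 52, 40)
w2 = Pw1 = (7·44 + 4·52 + 5·40; 7·44 + 6·52 + 4·40; 3·44 + 7·52 + 7·40) = (716, 780, 776)
w3 = Pw2 = (12012, 12796, 13040)
Ratio at component: 12796 / 780 = 16.40513

16.40513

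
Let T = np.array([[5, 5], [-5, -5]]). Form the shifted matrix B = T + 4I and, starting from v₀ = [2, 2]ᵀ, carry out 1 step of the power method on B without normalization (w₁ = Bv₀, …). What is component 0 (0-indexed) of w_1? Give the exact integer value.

B = T + 4I has rows (9, 5); (-5, -1)
w1 = Bv₀ = (28, -12)
Requested component of w1: 28

28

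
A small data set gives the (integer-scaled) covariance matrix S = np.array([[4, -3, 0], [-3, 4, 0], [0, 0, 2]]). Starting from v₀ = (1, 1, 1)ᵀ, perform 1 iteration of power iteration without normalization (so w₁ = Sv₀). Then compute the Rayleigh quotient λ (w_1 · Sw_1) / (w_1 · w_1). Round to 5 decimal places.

λ ≈ 1.66667

w1 = Sv₀ = (4·1 + (-3)·1 + 0·1; (-3)·1 + 4·1 + 0·1; 0·1 + 0·1 + 2·1) = (1, 1, 2)
Sw1 = (1, 1, 4)
w1·Sw1 = 1·1 + 1·1 + 2·4 = 10; w1·w1 = 1·1 + 1·1 + 2·2 = 6
λ ≈ 10/6 = 1.66667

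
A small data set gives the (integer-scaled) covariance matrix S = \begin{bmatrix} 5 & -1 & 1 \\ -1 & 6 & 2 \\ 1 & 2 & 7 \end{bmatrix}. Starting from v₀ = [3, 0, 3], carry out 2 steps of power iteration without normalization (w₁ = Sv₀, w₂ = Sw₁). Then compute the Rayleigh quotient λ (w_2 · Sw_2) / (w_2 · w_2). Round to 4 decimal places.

λ ≈ 7.8135

w1 = Sv₀ = (18, 3, 24)
w2 = Sw1 = (111, 48, 192)
Sw2 = (699, 561, 1551)
w2·Sw2 = 111·699 + 48·561 + 192·1551 = 402309; w2·w2 = 111·111 + 48·48 + 192·192 = 51489
λ ≈ 402309/51489 = 7.8135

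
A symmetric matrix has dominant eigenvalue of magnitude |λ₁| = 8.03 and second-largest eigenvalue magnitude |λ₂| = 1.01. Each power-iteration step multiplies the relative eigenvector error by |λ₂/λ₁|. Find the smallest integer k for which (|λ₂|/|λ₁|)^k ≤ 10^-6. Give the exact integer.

|λ₂/λ₁| = 1.01/8.03 = 0.12578
Need k ≥ ln(10^-6) / ln(0.12578) = -13.8155 / -2.0732 ≈ 6.664
Smallest integer k satisfying the bound: 7

7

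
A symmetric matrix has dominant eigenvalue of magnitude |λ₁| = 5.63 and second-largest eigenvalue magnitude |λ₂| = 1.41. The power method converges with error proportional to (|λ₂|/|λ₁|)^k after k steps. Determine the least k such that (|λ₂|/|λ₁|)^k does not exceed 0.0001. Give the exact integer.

7

|λ₂/λ₁| = 1.41/5.63 = 0.25044
Need k ≥ ln(0.0001) / ln(0.25044) = -9.2103 / -1.3845 ≈ 6.652
Smallest integer k satisfying the bound: 7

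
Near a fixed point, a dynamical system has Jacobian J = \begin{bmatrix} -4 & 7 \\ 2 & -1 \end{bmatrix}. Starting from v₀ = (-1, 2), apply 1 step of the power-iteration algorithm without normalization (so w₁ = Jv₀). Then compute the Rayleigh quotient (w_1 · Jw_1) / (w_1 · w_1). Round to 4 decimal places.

w1 = Jv₀ = (18, -4)
Jw1 = (-100, 40)
w1·Jw1 = 18·(-100) + (-4)·40 = -1960; w1·w1 = 18·18 + (-4)·(-4) = 340
λ ≈ -1960/340 = -5.7647

λ ≈ -5.7647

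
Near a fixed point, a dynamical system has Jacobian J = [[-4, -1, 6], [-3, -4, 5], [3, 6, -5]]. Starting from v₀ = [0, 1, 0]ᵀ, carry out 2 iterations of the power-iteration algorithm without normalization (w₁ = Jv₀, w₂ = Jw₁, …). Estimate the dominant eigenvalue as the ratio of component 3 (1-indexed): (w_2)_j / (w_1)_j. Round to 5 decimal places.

w1 = Jv₀ = ((-4)·0 + (-1)·1 + 6·0; (-3)·0 + (-4)·1 + 5·0; 3·0 + 6·1 + (-5)·0) = (-1, -4, 6)
w2 = Jw1 = ((-4)·(-1) + (-1)·(-4) + 6·6; (-3)·(-1) + (-4)·(-4) + 5·6; 3·(-1) + 6·(-4) + (-5)·6) = (44, 49, -57)
Ratio at component: -57 / 6 = -9.50000

-9.50000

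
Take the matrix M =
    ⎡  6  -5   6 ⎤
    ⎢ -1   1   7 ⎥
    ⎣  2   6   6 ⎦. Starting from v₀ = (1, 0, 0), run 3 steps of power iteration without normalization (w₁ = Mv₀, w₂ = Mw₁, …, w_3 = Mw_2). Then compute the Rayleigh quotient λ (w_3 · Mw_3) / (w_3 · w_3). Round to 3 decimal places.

w1 = Mv₀ = (6, -1, 2)
w2 = Mw1 = (53, 7, 18)
w3 = Mw2 = (391, 80, 256)
Mw3 = (3482, 1481, 2798)
w3·Mw3 = 391·3482 + 80·1481 + 256·2798 = 2196230; w3·w3 = 391·391 + 80·80 + 256·256 = 224817
λ ≈ 2196230/224817 = 9.769

9.769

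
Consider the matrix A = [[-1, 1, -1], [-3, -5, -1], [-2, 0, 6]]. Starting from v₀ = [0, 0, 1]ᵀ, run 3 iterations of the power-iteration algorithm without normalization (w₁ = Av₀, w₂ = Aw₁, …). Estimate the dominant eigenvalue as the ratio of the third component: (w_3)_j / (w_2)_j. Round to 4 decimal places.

w1 = Av₀ = (-1, -1, 6)
w2 = Aw1 = (-6, 2, 38)
w3 = Aw2 = (-30, -30, 240)
Ratio at component: 240 / 38 = 6.3158

λ ≈ 6.3158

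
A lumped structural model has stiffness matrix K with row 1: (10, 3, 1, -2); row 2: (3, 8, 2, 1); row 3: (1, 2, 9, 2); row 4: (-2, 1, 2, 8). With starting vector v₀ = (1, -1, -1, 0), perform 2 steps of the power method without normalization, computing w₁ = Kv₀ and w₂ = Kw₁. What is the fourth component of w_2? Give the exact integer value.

w1 = Kv₀ = (10·1 + 3·(-1) + 1·(-1) + (-2)·0; 3·1 + 8·(-1) + 2·(-1) + 1·0; 1·1 + 2·(-1) + 9·(-1) + 2·0; (-2)·1 + 1·(-1) + 2·(-1) + 8·0) = (6, -7, -10, -5)
w2 = Kw1 = (10·6 + 3·(-7) + 1·(-10) + (-2)·(-5); 3·6 + 8·(-7) + 2·(-10) + 1·(-5); 1·6 + 2·(-7) + 9·(-10) + 2·(-5); (-2)·6 + 1·(-7) + 2·(-10) + 8·(-5)) = (39, -63, -108, -79)
The requested component of w2 is -79.

-79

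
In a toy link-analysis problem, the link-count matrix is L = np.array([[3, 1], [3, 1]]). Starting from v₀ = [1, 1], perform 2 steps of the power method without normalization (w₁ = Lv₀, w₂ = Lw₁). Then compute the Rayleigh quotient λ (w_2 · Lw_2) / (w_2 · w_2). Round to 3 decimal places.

w1 = Lv₀ = (4, 4)
w2 = Lw1 = (16, 16)
Lw2 = (64, 64)
w2·Lw2 = 16·64 + 16·64 = 2048; w2·w2 = 16·16 + 16·16 = 512
λ ≈ 2048/512 = 4.000

λ ≈ 4.000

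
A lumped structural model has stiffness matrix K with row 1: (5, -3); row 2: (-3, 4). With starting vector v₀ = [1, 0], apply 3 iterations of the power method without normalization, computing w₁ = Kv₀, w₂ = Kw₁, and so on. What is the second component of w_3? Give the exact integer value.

-210

w1 = Kv₀ = (5·1 + (-3)·0; (-3)·1 + 4·0) = (5, -3)
w2 = Kw1 = (5·5 + (-3)·(-3); (-3)·5 + 4·(-3)) = (34, -27)
w3 = Kw2 = (251, -210)
The requested component of w3 is -210.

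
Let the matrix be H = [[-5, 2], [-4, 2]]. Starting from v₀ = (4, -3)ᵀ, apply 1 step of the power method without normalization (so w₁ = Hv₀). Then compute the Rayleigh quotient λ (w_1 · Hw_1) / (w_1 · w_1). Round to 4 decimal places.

w1 = Hv₀ = ((-5)·4 + 2·(-3); (-4)·4 + 2·(-3)) = (-26, -22)
Hw1 = (86, 60)
w1·Hw1 = (-26)·86 + (-22)·60 = -3556; w1·w1 = (-26)·(-26) + (-22)·(-22) = 1160
λ ≈ -3556/1160 = -3.0655

λ ≈ -3.0655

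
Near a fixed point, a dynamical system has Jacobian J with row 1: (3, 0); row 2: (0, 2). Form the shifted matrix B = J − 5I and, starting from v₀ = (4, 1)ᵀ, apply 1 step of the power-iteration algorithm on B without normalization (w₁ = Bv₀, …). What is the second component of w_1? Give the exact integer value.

-3

B = J − 5I has rows (-2, 0); (0, -3)
w1 = Bv₀ = ((-2)·4 + 0·1; 0·4 + (-3)·1) = (-8, -3)
Requested component of w1: -3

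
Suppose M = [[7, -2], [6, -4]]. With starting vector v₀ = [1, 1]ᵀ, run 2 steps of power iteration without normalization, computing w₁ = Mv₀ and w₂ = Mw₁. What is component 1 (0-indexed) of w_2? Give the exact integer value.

w1 = Mv₀ = (5, 2)
w2 = Mw1 = (31, 22)
The requested component of w2 is 22.

22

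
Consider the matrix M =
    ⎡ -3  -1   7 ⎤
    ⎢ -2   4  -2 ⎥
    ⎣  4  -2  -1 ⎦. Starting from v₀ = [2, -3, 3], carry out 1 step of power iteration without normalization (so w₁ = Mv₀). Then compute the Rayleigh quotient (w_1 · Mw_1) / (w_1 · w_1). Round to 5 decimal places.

w1 = Mv₀ = ((-3)·2 + (-1)·(-3) + 7·3; (-2)·2 + 4·(-3) + (-2)·3; 4·2 + (-2)·(-3) + (-1)·3) = (18, -22, 11)
Mw1 = (45, -146, 105)
w1·Mw1 = 18·45 + (-22)·(-146) + 11·105 = 5177; w1·w1 = 18·18 + (-22)·(-22) + 11·11 = 929
λ ≈ 5177/929 = 5.57266

λ ≈ 5.57266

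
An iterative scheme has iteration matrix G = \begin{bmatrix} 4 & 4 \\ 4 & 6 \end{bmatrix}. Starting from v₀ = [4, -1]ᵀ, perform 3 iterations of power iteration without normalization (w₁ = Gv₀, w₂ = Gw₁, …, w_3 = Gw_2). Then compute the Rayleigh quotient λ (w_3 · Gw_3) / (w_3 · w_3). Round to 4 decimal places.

w1 = Gv₀ = (12, 10)
w2 = Gw1 = (88, 108)
w3 = Gw2 = (784, 1000)
Gw3 = (7136, 9136)
w3·Gw3 = 784·7136 + 1000·9136 = 14730624; w3·w3 = 784·784 + 1000·1000 = 1614656
λ ≈ 14730624/1614656 = 9.1231

λ ≈ 9.1231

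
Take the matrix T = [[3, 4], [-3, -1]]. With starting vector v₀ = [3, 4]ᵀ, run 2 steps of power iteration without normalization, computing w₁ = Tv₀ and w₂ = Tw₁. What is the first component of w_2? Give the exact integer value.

23

w1 = Tv₀ = (3·3 + 4·4; (-3)·3 + (-1)·4) = (25, -13)
w2 = Tw1 = (3·25 + 4·(-13); (-3)·25 + (-1)·(-13)) = (23, -62)
The requested component of w2 is 23.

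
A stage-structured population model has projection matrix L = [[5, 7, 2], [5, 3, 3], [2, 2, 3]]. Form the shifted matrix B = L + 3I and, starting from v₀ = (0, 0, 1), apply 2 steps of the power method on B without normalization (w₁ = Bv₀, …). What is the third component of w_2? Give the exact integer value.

B = L + 3I has rows (8, 7, 2); (5, 6, 3); (2, 2, 6)
w1 = Bv₀ = (8·0 + 7·0 + 2·1; 5·0 + 6·0 + 3·1; 2·0 + 2·0 + 6·1) = (2, 3, 6)
w2 = Bw1 = (8·2 + 7·3 + 2·6; 5·2 + 6·3 + 3·6; 2·2 + 2·3 + 6·6) = (49, 46, 46)
Requested component of w2: 46

46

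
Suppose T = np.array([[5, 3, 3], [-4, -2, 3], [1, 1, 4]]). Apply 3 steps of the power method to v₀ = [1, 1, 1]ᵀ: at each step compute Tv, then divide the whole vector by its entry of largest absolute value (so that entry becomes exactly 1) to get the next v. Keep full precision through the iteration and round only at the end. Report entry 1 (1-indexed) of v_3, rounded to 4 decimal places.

1.0000

Tv0 = (11.00000, -3.00000, 6.00000); divide by 11.00000 → v1 = (1.00000, -0.27273, 0.54545)
Tv1 = (5.81818, -1.81818, 2.90909); divide by 5.81818 → v2 = (1.00000, -0.31250, 0.50000)
Tv2 = (5.56250, -1.87500, 2.68750); divide by 5.56250 → v3 = (1.00000, -0.33708, 0.48315)
Requested entry of v3: 356/356 = 1.0000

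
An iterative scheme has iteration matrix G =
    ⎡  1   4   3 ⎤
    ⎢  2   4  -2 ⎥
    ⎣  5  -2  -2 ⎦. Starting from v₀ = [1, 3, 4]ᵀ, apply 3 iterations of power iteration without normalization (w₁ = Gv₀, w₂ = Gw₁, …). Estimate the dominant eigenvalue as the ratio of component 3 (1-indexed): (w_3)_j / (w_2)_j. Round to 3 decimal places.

-2.565

w1 = Gv₀ = (25, 6, -9)
w2 = Gw1 = (22, 92, 131)
w3 = Gw2 = (783, 150, -336)
Ratio at component: -336 / 131 = -2.565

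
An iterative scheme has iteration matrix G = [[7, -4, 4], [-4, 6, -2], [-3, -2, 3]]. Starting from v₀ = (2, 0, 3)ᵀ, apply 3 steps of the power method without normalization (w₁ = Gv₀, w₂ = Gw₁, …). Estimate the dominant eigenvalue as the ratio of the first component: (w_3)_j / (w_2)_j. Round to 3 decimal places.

9.448

w1 = Gv₀ = (7·2 + (-4)·0 + 4·3; (-4)·2 + 6·0 + (-2)·3; (-3)·2 + (-2)·0 + 3·3) = (26, -14, 3)
w2 = Gw1 = (7·26 + (-4)·(-14) + 4·3; (-4)·26 + 6·(-14) + (-2)·3; (-3)·26 + (-2)·(-14) + 3·3) = (250, -194, -41)
w3 = Gw2 = (2362, -2082, -485)
Ratio at component: 2362 / 250 = 9.448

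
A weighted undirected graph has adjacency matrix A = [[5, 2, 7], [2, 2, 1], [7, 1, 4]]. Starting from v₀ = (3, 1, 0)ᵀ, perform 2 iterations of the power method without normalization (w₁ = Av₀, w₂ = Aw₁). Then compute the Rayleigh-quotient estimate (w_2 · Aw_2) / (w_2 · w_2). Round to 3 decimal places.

w1 = Av₀ = (5·3 + 2·1 + 7·0; 2·3 + 2·1 + 1·0; 7·3 + 1·1 + 4·0) = (17, 8, 22)
w2 = Aw1 = (5·17 + 2·8 + 7·22; 2·17 + 2·8 + 1·22; 7·17 + 1·8 + 4·22) = (255, 72, 215)
Aw2 = (2924, 869, 2717)
w2·Aw2 = 255·2924 + 72·869 + 215·2717 = 1392343; w2·w2 = 255·255 + 72·72 + 215·215 = 116434
λ ≈ 1392343/116434 = 11.958

λ ≈ 11.958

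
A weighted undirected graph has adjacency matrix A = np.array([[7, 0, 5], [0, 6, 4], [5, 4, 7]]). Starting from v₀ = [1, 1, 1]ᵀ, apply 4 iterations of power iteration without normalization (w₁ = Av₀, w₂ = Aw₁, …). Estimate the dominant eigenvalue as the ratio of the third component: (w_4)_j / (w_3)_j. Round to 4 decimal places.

λ ≈ 13.2171

w1 = Av₀ = (7·1 + 0·1 + 5·1; 0·1 + 6·1 + 4·1; 5·1 + 4·1 + 7·1) = (12, 10, 16)
w2 = Aw1 = (7·12 + 0·10 + 5·16; 0·12 + 6·10 + 4·16; 5·12 + 4·10 + 7·16) = (164, 124, 212)
w3 = Aw2 = (2208, 1592, 2800)
w4 = Aw3 = (29456, 20752, 37008)
Ratio at component: 37008 / 2800 = 13.2171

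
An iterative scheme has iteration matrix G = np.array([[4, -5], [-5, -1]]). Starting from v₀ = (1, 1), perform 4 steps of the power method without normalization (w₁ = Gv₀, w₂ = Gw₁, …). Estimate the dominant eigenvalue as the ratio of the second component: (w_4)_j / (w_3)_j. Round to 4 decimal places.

w1 = Gv₀ = (4·1 + (-5)·1; (-5)·1 + (-1)·1) = (-1, -6)
w2 = Gw1 = (4·(-1) + (-5)·(-6); (-5)·(-1) + (-1)·(-6)) = (26, 11)
w3 = Gw2 = (49, -141)
w4 = Gw3 = (901, -104)
Ratio at component: -104 / -141 = 0.7376

0.7376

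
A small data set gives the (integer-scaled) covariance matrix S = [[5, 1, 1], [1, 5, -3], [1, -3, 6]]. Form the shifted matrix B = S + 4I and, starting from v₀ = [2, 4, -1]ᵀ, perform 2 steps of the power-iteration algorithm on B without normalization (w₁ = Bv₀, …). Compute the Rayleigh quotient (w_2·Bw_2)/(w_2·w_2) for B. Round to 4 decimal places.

11.8678

B = S + 4I has rows (9, 1, 1); (1, 9, -3); (1, -3, 10)
w1 = Bv₀ = (21, 41, -20)
w2 = Bw1 = (210, 450, -302)
Bw2 = (2038, 5166, -4160)
w2·Bw2 = 4009000; w2·w2 = 337804; μ ≈ 4009000/337804 = 11.8678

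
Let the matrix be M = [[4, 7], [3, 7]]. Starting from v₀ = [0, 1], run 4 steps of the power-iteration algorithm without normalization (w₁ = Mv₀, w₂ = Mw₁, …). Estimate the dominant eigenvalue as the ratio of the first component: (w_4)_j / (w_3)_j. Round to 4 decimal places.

w1 = Mv₀ = (7, 7)
w2 = Mw1 = (77, 70)
w3 = Mw2 = (798, 721)
w4 = Mw3 = (8239, 7441)
Ratio at component: 8239 / 798 = 10.3246

λ ≈ 10.3246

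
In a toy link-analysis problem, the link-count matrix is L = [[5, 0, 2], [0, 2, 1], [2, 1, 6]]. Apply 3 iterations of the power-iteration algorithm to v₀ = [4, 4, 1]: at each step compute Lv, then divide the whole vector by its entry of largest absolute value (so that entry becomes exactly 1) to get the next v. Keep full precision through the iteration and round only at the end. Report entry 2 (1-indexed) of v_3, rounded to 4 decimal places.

0.1801

Lv0 = (22.00000, 9.00000, 18.00000); divide by 22.00000 → v1 = (1.00000, 0.40909, 0.81818)
Lv1 = (6.63636, 1.63636, 7.31818); divide by 7.31818 → v2 = (0.90683, 0.22360, 1.00000)
Lv2 = (6.53416, 1.44720, 8.03727); divide by 8.03727 → v3 = (0.81298, 0.18006, 1.00000)
Requested entry of v3: 233/1294 = 0.1801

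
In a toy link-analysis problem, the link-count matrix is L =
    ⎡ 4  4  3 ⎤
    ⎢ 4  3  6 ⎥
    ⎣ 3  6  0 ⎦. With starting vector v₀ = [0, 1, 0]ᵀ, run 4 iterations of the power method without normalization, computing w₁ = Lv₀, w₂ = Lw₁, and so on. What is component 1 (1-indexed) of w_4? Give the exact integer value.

w1 = Lv₀ = (4·0 + 4·1 + 3·0; 4·0 + 3·1 + 6·0; 3·0 + 6·1 + 0·0) = (4, 3, 6)
w2 = Lw1 = (4·4 + 4·3 + 3·6; 4·4 + 3·3 + 6·6; 3·4 + 6·3 + 0·6) = (46, 61, 30)
w3 = Lw2 = (518, 547, 504)
w4 = Lw3 = (5772, 6737, 4836)
The requested component of w4 is 5772.

5772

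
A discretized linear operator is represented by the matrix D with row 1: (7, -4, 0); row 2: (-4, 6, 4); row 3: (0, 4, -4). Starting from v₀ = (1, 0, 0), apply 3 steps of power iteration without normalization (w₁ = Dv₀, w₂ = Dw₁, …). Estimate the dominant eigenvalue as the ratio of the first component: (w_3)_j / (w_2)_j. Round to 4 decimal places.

w1 = Dv₀ = (7·1 + (-4)·0 + 0·0; (-4)·1 + 6·0 + 4·0; 0·1 + 4·0 + (-4)·0) = (7, -4, 0)
w2 = Dw1 = (7·7 + (-4)·(-4) + 0·0; (-4)·7 + 6·(-4) + 4·0; 0·7 + 4·(-4) + (-4)·0) = (65, -52, -16)
w3 = Dw2 = (663, -636, -144)
Ratio at component: 663 / 65 = 10.2000

10.2000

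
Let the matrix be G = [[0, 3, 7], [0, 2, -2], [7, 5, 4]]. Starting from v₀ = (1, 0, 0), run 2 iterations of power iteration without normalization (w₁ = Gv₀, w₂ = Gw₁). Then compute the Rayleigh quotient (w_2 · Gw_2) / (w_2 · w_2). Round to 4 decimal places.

5.7681

w1 = Gv₀ = (0, 0, 7)
w2 = Gw1 = (49, -14, 28)
Gw2 = (154, -84, 385)
w2·Gw2 = 49·154 + (-14)·(-84) + 28·385 = 19502; w2·w2 = 49·49 + (-14)·(-14) + 28·28 = 3381
λ ≈ 19502/3381 = 5.7681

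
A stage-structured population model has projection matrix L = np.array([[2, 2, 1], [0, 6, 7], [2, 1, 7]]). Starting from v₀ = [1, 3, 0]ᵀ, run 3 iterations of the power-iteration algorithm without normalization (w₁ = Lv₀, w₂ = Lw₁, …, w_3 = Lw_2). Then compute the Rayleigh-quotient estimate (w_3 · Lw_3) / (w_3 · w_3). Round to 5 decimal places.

9.86053

w1 = Lv₀ = (8, 18, 5)
w2 = Lw1 = (57, 143, 69)
w3 = Lw2 = (469, 1341, 740)
Lw3 = (4360, 13226, 7459)
w3·Lw3 = 469·4360 + 1341·13226 + 740·7459 = 25300566; w3·w3 = 469·469 + 1341·1341 + 740·740 = 2565842
λ ≈ 25300566/2565842 = 9.86053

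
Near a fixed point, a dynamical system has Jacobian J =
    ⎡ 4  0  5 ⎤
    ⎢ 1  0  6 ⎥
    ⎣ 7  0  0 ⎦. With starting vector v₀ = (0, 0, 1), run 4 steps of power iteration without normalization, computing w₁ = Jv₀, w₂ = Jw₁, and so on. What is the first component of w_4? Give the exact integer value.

1720

w1 = Jv₀ = (4·0 + 0·0 + 5·1; 1·0 + 0·0 + 6·1; 7·0 + 0·0 + 0·1) = (5, 6, 0)
w2 = Jw1 = (4·5 + 0·6 + 5·0; 1·5 + 0·6 + 6·0; 7·5 + 0·6 + 0·0) = (20, 5, 35)
w3 = Jw2 = (255, 230, 140)
w4 = Jw3 = (1720, 1095, 1785)
The requested component of w4 is 1720.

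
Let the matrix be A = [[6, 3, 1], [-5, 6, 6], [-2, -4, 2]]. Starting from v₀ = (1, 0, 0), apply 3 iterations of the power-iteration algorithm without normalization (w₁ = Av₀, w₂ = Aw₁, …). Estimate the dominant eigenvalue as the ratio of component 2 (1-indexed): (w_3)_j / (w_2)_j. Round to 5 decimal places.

6.98611

w1 = Av₀ = (6·1 + 3·0 + 1·0; (-5)·1 + 6·0 + 6·0; (-2)·1 + (-4)·0 + 2·0) = (6, -5, -2)
w2 = Aw1 = (6·6 + 3·(-5) + 1·(-2); (-5)·6 + 6·(-5) + 6·(-2); (-2)·6 + (-4)·(-5) + 2·(-2)) = (19, -72, 4)
w3 = Aw2 = (-98, -503, 258)
Ratio at component: -503 / -72 = 6.98611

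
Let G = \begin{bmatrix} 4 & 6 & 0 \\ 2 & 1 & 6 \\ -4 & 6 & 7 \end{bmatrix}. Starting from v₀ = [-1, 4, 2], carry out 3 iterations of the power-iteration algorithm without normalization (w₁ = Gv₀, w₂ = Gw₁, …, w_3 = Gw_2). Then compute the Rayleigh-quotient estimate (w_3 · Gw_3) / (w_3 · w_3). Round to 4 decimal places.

9.4986

w1 = Gv₀ = (20, 14, 42)
w2 = Gw1 = (164, 306, 298)
w3 = Gw2 = (2492, 2422, 3266)
Gw3 = (24500, 27002, 27426)
w3·Gw3 = 2492·24500 + 2422·27002 + 3266·27426 = 216026160; w3·w3 = 2492·2492 + 2422·2422 + 3266·3266 = 22742904
λ ≈ 216026160/22742904 = 9.4986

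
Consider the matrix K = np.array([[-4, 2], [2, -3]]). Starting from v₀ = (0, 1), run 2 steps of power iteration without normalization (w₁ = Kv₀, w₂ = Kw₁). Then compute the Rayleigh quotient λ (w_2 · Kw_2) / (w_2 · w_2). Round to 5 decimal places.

w1 = Kv₀ = ((-4)·0 + 2·1; 2·0 + (-3)·1) = (2, -3)
w2 = Kw1 = ((-4)·2 + 2·(-3); 2·2 + (-3)·(-3)) = (-14, 13)
Kw2 = (82, -67)
w2·Kw2 = (-14)·82 + 13·(-67) = -2019; w2·w2 = (-14)·(-14) + 13·13 = 365
λ ≈ -2019/365 = -5.53151

λ ≈ -5.53151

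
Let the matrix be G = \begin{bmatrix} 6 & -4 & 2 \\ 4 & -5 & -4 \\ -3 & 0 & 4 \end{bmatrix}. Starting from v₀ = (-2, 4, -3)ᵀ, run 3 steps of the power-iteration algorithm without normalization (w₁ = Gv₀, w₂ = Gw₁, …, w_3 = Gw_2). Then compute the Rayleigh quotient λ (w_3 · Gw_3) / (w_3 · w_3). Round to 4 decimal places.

w1 = Gv₀ = (-34, -16, -6)
w2 = Gw1 = (-152, -32, 78)
w3 = Gw2 = (-628, -760, 768)
Gw3 = (808, -1784, 4956)
w3·Gw3 = (-628)·808 + (-760)·(-1784) + 768·4956 = 4654624; w3·w3 = (-628)·(-628) + (-760)·(-760) + 768·768 = 1561808
λ ≈ 4654624/1561808 = 2.9803

2.9803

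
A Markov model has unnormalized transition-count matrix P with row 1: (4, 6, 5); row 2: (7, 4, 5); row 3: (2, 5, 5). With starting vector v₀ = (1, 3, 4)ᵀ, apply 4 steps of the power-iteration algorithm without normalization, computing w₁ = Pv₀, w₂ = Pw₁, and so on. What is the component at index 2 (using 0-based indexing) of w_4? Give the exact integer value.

95146

w1 = Pv₀ = (42, 39, 37)
w2 = Pw1 = (587, 635, 464)
w3 = Pw2 = (8478, 8969, 6669)
w4 = Pw3 = (121071, 128567, 95146)
The requested component of w4 is 95146.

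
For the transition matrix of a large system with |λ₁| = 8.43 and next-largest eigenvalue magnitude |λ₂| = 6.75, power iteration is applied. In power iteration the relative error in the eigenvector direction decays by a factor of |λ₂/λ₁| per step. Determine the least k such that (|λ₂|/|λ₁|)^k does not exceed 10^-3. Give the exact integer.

|λ₂/λ₁| = 6.75/8.43 = 0.80071
Need k ≥ ln(10^-3) / ln(0.80071) = -6.9078 / -0.2223 ≈ 31.080
Smallest integer k satisfying the bound: 32

32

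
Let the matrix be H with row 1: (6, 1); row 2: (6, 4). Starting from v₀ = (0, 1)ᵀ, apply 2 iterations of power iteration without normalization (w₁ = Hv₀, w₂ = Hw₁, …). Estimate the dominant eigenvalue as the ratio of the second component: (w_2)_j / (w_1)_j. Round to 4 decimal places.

λ ≈ 5.5000

w1 = Hv₀ = (6·0 + 1·1; 6·0 + 4·1) = (1, 4)
w2 = Hw1 = (6·1 + 1·4; 6·1 + 4·4) = (10, 22)
Ratio at component: 22 / 4 = 5.5000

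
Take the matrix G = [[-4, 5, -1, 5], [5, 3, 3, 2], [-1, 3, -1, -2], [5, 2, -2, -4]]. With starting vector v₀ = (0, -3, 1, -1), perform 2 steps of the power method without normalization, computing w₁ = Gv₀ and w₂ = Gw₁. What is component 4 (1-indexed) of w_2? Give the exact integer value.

w1 = Gv₀ = ((-4)·0 + 5·(-3) + (-1)·1 + 5·(-1); 5·0 + 3·(-3) + 3·1 + 2·(-1); (-1)·0 + 3·(-3) + (-1)·1 + (-2)·(-1); 5·0 + 2·(-3) + (-2)·1 + (-4)·(-1)) = (-21, -8, -8, -4)
w2 = Gw1 = ((-4)·(-21) + 5·(-8) + (-1)·(-8) + 5·(-4); 5·(-21) + 3·(-8) + 3·(-8) + 2·(-4); (-1)·(-21) + 3·(-8) + (-1)·(-8) + (-2)·(-4); 5·(-21) + 2·(-8) + (-2)·(-8) + (-4)·(-4)) = (32, -161, 13, -89)
The requested component of w2 is -89.

-89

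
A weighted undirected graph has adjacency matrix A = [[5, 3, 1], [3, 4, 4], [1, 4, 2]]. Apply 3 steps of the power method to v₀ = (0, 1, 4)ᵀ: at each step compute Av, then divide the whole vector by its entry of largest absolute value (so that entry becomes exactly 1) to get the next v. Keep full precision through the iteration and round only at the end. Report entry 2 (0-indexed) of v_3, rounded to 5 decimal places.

Av0 = (7.000000, 20.000000, 12.000000); divide by 20.000000 → v1 = (0.350000, 1.000000, 0.600000)
Av1 = (5.350000, 7.450000, 5.550000); divide by 7.450000 → v2 = (0.718121, 1.000000, 0.744966)
Av2 = (7.335570, 9.134228, 6.208054); divide by 9.134228 → v3 = (0.803086, 1.000000, 0.679647)
Requested entry of v3: 925/1361 = 0.67965

0.67965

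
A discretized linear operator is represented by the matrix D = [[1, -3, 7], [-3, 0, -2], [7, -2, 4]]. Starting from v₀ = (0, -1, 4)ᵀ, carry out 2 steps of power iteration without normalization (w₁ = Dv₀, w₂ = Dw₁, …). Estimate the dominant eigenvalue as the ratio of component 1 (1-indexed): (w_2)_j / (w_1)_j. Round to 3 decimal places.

λ ≈ 5.839

w1 = Dv₀ = (1·0 + (-3)·(-1) + 7·4; (-3)·0 + 0·(-1) + (-2)·4; 7·0 + (-2)·(-1) + 4·4) = (31, -8, 18)
w2 = Dw1 = (1·31 + (-3)·(-8) + 7·18; (-3)·31 + 0·(-8) + (-2)·18; 7·31 + (-2)·(-8) + 4·18) = (181, -129, 305)
Ratio at component: 181 / 31 = 5.839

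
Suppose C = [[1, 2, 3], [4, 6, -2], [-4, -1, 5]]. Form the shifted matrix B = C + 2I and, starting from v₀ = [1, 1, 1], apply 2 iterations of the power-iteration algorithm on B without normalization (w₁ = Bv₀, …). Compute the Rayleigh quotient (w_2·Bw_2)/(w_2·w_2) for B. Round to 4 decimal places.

B = C + 2I has rows (3, 2, 3); (4, 8, -2); (-4, -1, 7)
w1 = Bv₀ = (8, 10, 2)
w2 = Bw1 = (50, 108, -28)
Bw2 = (282, 1120, -504)
w2·Bw2 = 149172; w2·w2 = 14948; μ ≈ 149172/14948 = 9.9794

μ ≈ 9.9794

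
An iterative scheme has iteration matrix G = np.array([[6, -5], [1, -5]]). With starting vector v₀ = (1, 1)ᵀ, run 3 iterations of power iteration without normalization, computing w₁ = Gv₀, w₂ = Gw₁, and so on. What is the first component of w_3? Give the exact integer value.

w1 = Gv₀ = (6·1 + (-5)·1; 1·1 + (-5)·1) = (1, -4)
w2 = Gw1 = (6·1 + (-5)·(-4); 1·1 + (-5)·(-4)) = (26, 21)
w3 = Gw2 = (51, -79)
The requested component of w3 is 51.

51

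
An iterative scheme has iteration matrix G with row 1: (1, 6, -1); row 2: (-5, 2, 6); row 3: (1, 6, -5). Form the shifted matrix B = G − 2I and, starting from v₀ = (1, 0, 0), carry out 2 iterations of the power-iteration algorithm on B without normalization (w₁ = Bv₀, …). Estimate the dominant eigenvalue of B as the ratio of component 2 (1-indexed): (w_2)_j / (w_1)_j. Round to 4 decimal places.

B = G − 2I has rows (-1, 6, -1); (-5, 0, 6); (1, 6, -7)
w1 = Bv₀ = (-1, -5, 1)
w2 = Bw1 = (-30, 11, -38)
Ratio: 11/-5 = -2.2000

-2.2000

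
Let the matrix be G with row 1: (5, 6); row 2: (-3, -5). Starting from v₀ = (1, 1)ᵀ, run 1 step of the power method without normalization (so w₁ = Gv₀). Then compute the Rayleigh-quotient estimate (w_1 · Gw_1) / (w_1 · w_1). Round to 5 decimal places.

0.11351

w1 = Gv₀ = (5·1 + 6·1; (-3)·1 + (-5)·1) = (11, -8)
Gw1 = (7, 7)
w1·Gw1 = 11·7 + (-8)·7 = 21; w1·w1 = 11·11 + (-8)·(-8) = 185
λ ≈ 21/185 = 0.11351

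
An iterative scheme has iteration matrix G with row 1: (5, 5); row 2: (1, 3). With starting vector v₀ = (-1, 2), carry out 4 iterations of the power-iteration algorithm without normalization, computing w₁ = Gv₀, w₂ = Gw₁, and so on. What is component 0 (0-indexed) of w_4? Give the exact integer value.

2300

w1 = Gv₀ = (5·(-1) + 5·2; 1·(-1) + 3·2) = (5, 5)
w2 = Gw1 = (5·5 + 5·5; 1·5 + 3·5) = (50, 20)
w3 = Gw2 = (350, 110)
w4 = Gw3 = (2300, 680)
The requested component of w4 is 2300.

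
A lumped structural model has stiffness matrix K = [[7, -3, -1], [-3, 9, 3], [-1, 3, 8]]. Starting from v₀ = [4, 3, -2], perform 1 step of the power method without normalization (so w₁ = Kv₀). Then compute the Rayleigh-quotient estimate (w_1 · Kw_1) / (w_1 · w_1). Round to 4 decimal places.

λ ≈ 5.4712

w1 = Kv₀ = (7·4 + (-3)·3 + (-1)·(-2); (-3)·4 + 9·3 + 3·(-2); (-1)·4 + 3·3 + 8·(-2)) = (21, 9, -11)
Kw1 = (131, -15, -82)
w1·Kw1 = 21·131 + 9·(-15) + (-11)·(-82) = 3518; w1·w1 = 21·21 + 9·9 + (-11)·(-11) = 643
λ ≈ 3518/643 = 5.4712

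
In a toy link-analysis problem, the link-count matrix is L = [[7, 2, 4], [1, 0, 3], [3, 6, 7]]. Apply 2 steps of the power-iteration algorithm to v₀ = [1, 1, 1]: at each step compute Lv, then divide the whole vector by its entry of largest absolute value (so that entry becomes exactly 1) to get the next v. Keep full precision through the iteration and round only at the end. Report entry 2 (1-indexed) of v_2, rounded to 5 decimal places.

Lv0 = (13.000000, 4.000000, 16.000000); divide by 16.000000 → v1 = (0.812500, 0.250000, 1.000000)
Lv1 = (10.187500, 3.812500, 10.937500); divide by 10.937500 → v2 = (0.931429, 0.348571, 1.000000)
Requested entry of v2: 61/175 = 0.34857

0.34857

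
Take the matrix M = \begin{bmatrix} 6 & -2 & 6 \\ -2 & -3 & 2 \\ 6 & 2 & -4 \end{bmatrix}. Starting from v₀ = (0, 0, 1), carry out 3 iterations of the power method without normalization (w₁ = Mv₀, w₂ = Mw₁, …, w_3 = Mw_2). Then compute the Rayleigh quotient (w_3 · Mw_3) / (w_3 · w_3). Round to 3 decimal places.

λ ≈ -2.986

w1 = Mv₀ = (6, 2, -4)
w2 = Mw1 = (8, -26, 56)
w3 = Mw2 = (436, 174, -228)
Mw3 = (900, -1850, 3876)
w3·Mw3 = 436·900 + 174·(-1850) + (-228)·3876 = -813228; w3·w3 = 436·436 + 174·174 + (-228)·(-228) = 272356
λ ≈ -813228/272356 = -2.986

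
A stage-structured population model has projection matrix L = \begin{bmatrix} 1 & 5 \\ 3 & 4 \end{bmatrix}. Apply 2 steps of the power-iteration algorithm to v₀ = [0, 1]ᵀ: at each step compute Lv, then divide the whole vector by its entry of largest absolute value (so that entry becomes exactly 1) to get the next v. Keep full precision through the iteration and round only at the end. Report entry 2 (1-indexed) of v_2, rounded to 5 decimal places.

1.00000

Lv0 = (5.000000, 4.000000); divide by 5.000000 → v1 = (1.000000, 0.800000)
Lv1 = (5.000000, 6.200000); divide by 6.200000 → v2 = (0.806452, 1.000000)
Requested entry of v2: 31/31 = 1.00000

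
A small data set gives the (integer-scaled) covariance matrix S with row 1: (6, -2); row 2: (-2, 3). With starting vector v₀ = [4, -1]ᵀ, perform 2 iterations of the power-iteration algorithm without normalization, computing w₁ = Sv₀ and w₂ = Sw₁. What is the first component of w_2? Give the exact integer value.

178

w1 = Sv₀ = (6·4 + (-2)·(-1); (-2)·4 + 3·(-1)) = (26, -11)
w2 = Sw1 = (6·26 + (-2)·(-11); (-2)·26 + 3·(-11)) = (178, -85)
The requested component of w2 is 178.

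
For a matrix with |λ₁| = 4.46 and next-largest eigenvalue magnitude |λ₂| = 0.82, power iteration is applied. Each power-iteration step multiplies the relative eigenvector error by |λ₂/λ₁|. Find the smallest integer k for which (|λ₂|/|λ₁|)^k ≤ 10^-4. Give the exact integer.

|λ₂/λ₁| = 0.82/4.46 = 0.18386
Need k ≥ ln(10^-4) / ln(0.18386) = -9.2103 / -1.6936 ≈ 5.438
Smallest integer k satisfying the bound: 6

6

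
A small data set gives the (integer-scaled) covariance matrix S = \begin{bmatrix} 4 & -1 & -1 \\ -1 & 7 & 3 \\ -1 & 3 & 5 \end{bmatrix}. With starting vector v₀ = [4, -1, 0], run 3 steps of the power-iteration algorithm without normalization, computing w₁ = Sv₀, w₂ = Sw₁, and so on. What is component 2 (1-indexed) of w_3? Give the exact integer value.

-1146

w1 = Sv₀ = (4·4 + (-1)·(-1) + (-1)·0; (-1)·4 + 7·(-1) + 3·0; (-1)·4 + 3·(-1) + 5·0) = (17, -11, -7)
w2 = Sw1 = (4·17 + (-1)·(-11) + (-1)·(-7); (-1)·17 + 7·(-11) + 3·(-7); (-1)·17 + 3·(-11) + 5·(-7)) = (86, -115, -85)
w3 = Sw2 = (544, -1146, -856)
The requested component of w3 is -1146.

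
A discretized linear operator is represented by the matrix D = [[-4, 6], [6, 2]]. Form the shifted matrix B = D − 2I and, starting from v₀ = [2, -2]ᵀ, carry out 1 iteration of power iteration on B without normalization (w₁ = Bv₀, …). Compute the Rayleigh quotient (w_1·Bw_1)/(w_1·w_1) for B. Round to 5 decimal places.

B = D − 2I has rows (-6, 6); (6, 0)
w1 = Bv₀ = ((-6)·2 + 6·(-2); 6·2 + 0·(-2)) = (-24, 12)
Bw1 = (216, -144)
w1·Bw1 = -6912; w1·w1 = 720; μ ≈ -6912/720 = -9.60000

μ ≈ -9.60000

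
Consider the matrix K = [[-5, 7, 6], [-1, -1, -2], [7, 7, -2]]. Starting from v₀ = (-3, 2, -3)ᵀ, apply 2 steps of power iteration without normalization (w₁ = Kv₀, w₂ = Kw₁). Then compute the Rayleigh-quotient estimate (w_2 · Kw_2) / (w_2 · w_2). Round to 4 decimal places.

w1 = Kv₀ = ((-5)·(-3) + 7·2 + 6·(-3); (-1)·(-3) + (-1)·2 + (-2)·(-3); 7·(-3) + 7·2 + (-2)·(-3)) = (11, 7, -1)
w2 = Kw1 = ((-5)·11 + 7·7 + 6·(-1); (-1)·11 + (-1)·7 + (-2)·(-1); 7·11 + 7·7 + (-2)·(-1)) = (-12, -16, 128)
Kw2 = (716, -228, -452)
w2·Kw2 = (-12)·716 + (-16)·(-228) + 128·(-452) = -62800; w2·w2 = (-12)·(-12) + (-16)·(-16) + 128·128 = 16784
λ ≈ -62800/16784 = -3.7417

-3.7417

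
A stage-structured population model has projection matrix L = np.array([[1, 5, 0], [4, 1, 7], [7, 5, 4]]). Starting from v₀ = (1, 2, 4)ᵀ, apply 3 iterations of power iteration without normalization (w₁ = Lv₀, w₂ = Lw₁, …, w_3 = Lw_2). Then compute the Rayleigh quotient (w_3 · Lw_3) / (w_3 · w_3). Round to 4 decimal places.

λ ≈ 11.1192

w1 = Lv₀ = (1·1 + 5·2 + 0·4; 4·1 + 1·2 + 7·4; 7·1 + 5·2 + 4·4) = (11, 34, 33)
w2 = Lw1 = (1·11 + 5·34 + 0·33; 4·11 + 1·34 + 7·33; 7·11 + 5·34 + 4·33) = (181, 309, 379)
w3 = Lw2 = (1726, 3686, 4328)
Lw3 = (20156, 40886, 47824)
w3·Lw3 = 1726·20156 + 3686·40886 + 4328·47824 = 392477324; w3·w3 = 1726·1726 + 3686·3686 + 4328·4328 = 35297256
λ ≈ 392477324/35297256 = 11.1192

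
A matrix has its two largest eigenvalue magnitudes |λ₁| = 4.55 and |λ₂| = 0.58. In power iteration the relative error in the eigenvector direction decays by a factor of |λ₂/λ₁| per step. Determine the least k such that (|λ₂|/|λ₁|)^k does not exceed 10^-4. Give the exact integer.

|λ₂/λ₁| = 0.58/4.55 = 0.12747
Need k ≥ ln(10^-4) / ln(0.12747) = -9.2103 / -2.0599 ≈ 4.471
Smallest integer k satisfying the bound: 5

5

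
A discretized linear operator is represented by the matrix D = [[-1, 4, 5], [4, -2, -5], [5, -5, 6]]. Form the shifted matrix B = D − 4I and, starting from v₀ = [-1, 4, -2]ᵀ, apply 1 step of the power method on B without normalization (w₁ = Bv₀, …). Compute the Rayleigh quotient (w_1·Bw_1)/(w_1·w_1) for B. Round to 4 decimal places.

B = D − 4I has rows (-5, 4, 5); (4, -6, -5); (5, -5, 2)
w1 = Bv₀ = ((-5)·(-1) + 4·4 + 5·(-2); 4·(-1) + (-6)·4 + (-5)·(-2); 5·(-1) + (-5)·4 + 2·(-2)) = (11, -18, -29)
Bw1 = (-272, 297, 87)
w1·Bw1 = -10861; w1·w1 = 1286; μ ≈ -10861/1286 = -8.4456

μ ≈ -8.4456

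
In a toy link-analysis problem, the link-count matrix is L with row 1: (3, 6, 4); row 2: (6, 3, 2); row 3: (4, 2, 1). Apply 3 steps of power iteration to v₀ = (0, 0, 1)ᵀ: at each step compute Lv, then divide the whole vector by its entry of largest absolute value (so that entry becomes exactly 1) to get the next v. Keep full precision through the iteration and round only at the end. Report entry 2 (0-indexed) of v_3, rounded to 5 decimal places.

Lv0 = (4.000000, 2.000000, 1.000000); divide by 4.000000 → v1 = (1.000000, 0.500000, 0.250000)
Lv1 = (7.000000, 8.000000, 5.250000); divide by 8.000000 → v2 = (0.875000, 1.000000, 0.656250)
Lv2 = (11.250000, 9.562500, 6.156250); divide by 11.250000 → v3 = (1.000000, 0.850000, 0.547222)
Requested entry of v3: 197/360 = 0.54722

0.54722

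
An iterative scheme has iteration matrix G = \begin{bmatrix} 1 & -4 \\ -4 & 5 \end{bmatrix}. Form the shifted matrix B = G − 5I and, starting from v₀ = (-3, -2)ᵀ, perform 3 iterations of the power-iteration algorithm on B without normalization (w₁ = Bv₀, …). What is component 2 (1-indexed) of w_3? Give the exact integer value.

512

B = G − 5I has rows (-4, -4); (-4, 0)
w1 = Bv₀ = (20, 12)
w2 = Bw1 = (-128, -80)
w3 = Bw2 = (832, 512)
Requested component of w3: 512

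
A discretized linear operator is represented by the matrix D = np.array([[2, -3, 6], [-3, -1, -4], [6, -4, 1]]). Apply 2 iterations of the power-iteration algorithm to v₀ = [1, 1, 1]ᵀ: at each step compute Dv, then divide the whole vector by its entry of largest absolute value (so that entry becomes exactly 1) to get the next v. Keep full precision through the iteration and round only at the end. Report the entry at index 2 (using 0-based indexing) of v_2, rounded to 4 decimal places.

1.0000

Dv0 = (5.00000, -8.00000, 3.00000); divide by -8.00000 → v1 = (-0.62500, 1.00000, -0.37500)
Dv1 = (-6.50000, 2.37500, -8.12500); divide by -8.12500 → v2 = (0.80000, -0.29231, 1.00000)
Requested entry of v2: 65/65 = 1.0000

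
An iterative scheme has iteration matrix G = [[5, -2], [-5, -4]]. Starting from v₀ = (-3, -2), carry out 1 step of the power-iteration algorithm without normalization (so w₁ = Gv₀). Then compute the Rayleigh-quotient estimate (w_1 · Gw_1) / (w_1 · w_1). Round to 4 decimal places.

w1 = Gv₀ = (5·(-3) + (-2)·(-2); (-5)·(-3) + (-4)·(-2)) = (-11, 23)
Gw1 = (-101, -37)
w1·Gw1 = (-11)·(-101) + 23·(-37) = 260; w1·w1 = (-11)·(-11) + 23·23 = 650
λ ≈ 260/650 = 0.4000

0.4000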